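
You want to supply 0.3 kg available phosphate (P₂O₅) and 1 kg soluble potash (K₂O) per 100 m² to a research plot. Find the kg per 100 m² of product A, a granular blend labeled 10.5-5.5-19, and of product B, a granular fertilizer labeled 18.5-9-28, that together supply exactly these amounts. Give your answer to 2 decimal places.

With a, b = kg per 100 m² of product A and product B:
P₂O₅: 0.055·a + 0.09·b = 0.3
K₂O: 0.19·a + 0.28·b = 1
Eliminate b: (row1) − 0.09/0.28·(row2) → -0.00607143·a = -0.0214286, so a = 3.52941.
Then b = (1 − 0.19·3.52941) / 0.28 = 1.17647.

3.53 kg product A, 1.18 kg product B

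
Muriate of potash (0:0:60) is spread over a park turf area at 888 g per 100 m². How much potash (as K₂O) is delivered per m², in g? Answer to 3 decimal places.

K₂O per 100 m² = 888 × 60% = 532.8 g.
Convert to per m²: 532.8 × 0.01 = 5.328 g.

5.328 g K₂O per sq m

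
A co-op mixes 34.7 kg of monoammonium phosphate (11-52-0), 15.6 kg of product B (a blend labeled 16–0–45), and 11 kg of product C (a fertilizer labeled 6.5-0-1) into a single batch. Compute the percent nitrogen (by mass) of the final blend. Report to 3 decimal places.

11.465% N

Total mass = 34.7 + 15.6 + 11 = 61.3 kg.
N mass = 11%×34.7 + 16%×15.6 + 6.5%×11 = 7.028 kg.
% N = 7.028 / 61.3 = 11.4649%.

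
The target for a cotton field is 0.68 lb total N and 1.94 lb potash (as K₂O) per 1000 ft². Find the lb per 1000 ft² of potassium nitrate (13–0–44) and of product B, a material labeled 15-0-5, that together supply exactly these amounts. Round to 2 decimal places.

Per-1000 ft² balance (a = potassium nitrate, b = product B):
N: 0.13·a + 0.15·b = 0.68
K₂O: 0.44·a + 0.05·b = 1.94
From row1: a = (0.68 − 0.15·b) / 0.13.
Into row2: 0.44·(0.68 − 0.15·b)/0.13 + 0.05·b = 1.94 → b = 0.789916, a = 4.31933.

4.32 lb potassium nitrate, 0.79 lb product B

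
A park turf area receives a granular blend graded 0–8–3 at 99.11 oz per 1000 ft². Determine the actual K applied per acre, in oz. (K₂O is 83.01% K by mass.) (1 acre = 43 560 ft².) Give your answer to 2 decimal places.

107.51 oz K per acre

K₂O per 1000 ft² = 99.11 × 3% = 2.9733 oz.
Elemental K = 2.9733 × 0.8301 = 2.46814 oz per 1000 ft².
Convert to per acre: 2.46814 × 43.56 = 107.512 oz.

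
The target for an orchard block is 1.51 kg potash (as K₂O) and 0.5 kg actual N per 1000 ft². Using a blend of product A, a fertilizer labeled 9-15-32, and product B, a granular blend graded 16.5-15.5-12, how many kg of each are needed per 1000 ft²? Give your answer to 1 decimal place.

4.5 kg product A, 0.6 kg product B

With a, b = kg per 1000 ft² of product A and product B:
K₂O: 0.32·a + 0.12·b = 1.51
N: 0.09·a + 0.165·b = 0.5
Eliminate a: (row1) − 0.32/0.09·(row2) → -0.466667·b = -0.267778, so b = 0.57381.
Back-substitute: a = (1.51 − 0.12·0.57381) / 0.32 = 4.50357.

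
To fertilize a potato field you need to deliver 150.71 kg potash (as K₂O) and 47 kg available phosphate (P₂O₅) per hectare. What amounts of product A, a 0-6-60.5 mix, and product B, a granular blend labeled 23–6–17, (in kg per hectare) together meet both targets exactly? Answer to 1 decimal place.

Per-hectare balance (a = product A, b = product B):
K₂O: 0.605·a + 0.17·b = 150.71
P₂O₅: 0.06·a + 0.06·b = 47
Solving simultaneously: a = 40.3295, b = 743.004.

40.3 kg product A, 743.0 kg product B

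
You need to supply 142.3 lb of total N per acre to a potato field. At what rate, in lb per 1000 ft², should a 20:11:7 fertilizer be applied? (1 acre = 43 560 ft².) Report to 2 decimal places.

16.33 lb of product per thousand sq ft

Product per acre = 142.3 / 20% = 711.5 lb.
Convert to per 1000 ft²: 711.5 × 0.0229568 = 16.3338 lb.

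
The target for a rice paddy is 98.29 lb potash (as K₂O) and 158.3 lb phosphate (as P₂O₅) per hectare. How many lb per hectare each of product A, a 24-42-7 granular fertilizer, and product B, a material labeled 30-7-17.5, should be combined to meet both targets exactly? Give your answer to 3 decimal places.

Per-hectare balance (a = product A, b = product B):
K₂O: 0.07·a + 0.175·b = 98.29
P₂O₅: 0.42·a + 0.07·b = 158.3
Solving simultaneously: a = 303.5306, b = 440.2449.

303.531 lb product A, 440.245 lb product B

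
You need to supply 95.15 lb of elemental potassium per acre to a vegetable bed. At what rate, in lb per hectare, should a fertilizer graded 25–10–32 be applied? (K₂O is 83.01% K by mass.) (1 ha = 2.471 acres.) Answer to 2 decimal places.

885.12 lb of product per hectare

As K₂O: 95.15 / 0.8301 = 114.625 lb per acre.
Product per acre = 114.625 / 32% = 358.202 lb.
Convert to per hectare: 358.202 × 2.471 = 885.118 lb.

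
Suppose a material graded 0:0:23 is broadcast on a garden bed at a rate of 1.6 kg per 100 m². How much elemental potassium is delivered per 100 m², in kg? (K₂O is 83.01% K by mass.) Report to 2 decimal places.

0.31 kg K per hundred sq m

K₂O per 100 m² = 1.6 × 23% = 0.368 kg.
Elemental K = 0.368 × 0.8301 = 0.305477 kg per 100 m².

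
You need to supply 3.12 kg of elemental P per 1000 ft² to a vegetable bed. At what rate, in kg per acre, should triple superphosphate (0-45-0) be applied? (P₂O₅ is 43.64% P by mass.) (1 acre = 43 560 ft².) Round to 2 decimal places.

692.06 kg of product per acre

As P₂O₅: 3.12 / 0.4364 = 7.1494 kg per 1000 ft².
Product per 1000 ft² = 7.1494 / 45% = 15.8876 kg.
Convert to per acre: 15.8876 × 43.56 = 692.062 kg.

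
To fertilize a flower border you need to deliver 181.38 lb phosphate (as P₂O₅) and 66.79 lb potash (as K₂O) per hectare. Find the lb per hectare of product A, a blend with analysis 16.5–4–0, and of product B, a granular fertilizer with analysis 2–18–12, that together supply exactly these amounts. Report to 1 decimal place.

2029.9 lb product A, 556.6 lb product B

With a, b = lb per hectare of product A and product B:
P₂O₅: 0.04·a + 0.18·b = 181.38
K₂O: 0·a + 0.12·b = 66.79
Solving simultaneously: a = 2029.87, b = 556.583.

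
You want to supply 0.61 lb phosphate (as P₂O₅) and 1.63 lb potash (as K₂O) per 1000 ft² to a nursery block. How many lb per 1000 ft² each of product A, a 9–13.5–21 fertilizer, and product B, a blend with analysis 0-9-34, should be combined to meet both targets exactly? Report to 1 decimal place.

Let a = lb of product A, b = lb of product B (per 1000 ft²).
P₂O₅: 0.135·a + 0.09·b = 0.61
K₂O: 0.21·a + 0.34·b = 1.63
Solving simultaneously: a = 2.24815, b = 3.40556.

2.2 lb product A, 3.4 lb product B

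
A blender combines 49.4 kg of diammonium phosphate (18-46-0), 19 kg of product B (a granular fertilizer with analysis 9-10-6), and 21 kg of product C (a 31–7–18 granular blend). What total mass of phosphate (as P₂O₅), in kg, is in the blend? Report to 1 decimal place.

26.1 kg P₂O₅

P₂O₅ mass = 46%×49.4 + 10%×19 + 7%×21 = 26.094 kg.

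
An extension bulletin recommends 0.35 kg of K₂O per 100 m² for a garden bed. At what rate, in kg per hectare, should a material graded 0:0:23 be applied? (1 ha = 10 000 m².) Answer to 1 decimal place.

152.2 kg of product per hectare

Product per 100 m² = 0.35 / 23% = 1.52174 kg.
Convert to per hectare: 1.52174 × 100 = 152.174 kg.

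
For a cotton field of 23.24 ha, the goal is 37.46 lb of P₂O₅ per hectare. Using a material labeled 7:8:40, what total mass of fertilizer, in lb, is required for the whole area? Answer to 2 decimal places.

10882.13 lb

Product per hectare = 37.46 / 8% = 468.25 lb.
Total product = 468.25 × 23.24 = 10882.13 lb.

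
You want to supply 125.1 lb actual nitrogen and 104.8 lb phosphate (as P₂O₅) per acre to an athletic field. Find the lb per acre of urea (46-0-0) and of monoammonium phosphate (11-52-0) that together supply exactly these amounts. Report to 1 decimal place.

Let a = lb of urea, b = lb of monoammonium phosphate (per acre).
N: 0.46·a + 0.11·b = 125.1
P₂O₅: 0·a + 0.52·b = 104.8
Solving simultaneously: a = 223.763, b = 201.538.

223.8 lb urea, 201.5 lb monoammonium phosphate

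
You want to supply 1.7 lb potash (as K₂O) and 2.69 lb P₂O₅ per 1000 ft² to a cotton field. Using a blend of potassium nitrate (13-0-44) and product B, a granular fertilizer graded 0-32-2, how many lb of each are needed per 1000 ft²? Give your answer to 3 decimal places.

3.482 lb potassium nitrate, 8.406 lb product B

Per-1000 ft² balance (a = potassium nitrate, b = product B):
K₂O: 0.44·a + 0.02·b = 1.7
P₂O₅: 0·a + 0.32·b = 2.69
Solving simultaneously: a = 3.48153, b = 8.40625.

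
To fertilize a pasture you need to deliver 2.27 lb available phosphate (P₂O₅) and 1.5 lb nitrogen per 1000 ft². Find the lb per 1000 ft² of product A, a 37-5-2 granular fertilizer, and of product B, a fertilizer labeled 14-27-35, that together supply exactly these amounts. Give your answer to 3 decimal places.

With a, b = lb per 1000 ft² of product A and product B:
P₂O₅: 0.05·a + 0.27·b = 2.27
N: 0.37·a + 0.14·b = 1.5
Eliminate a: (row1) − 0.05/0.37·(row2) → 0.251081·b = 2.0673, so b = 8.23358.
Back-substitute: a = (2.27 − 0.27·8.23358) / 0.05 = 0.938644.

0.939 lb product A, 8.234 lb product B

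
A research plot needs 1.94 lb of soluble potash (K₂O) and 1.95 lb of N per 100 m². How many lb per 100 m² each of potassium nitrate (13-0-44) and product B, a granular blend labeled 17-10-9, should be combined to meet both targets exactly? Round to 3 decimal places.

2.445 lb potassium nitrate, 9.601 lb product B

With a, b = lb per 100 m² of potassium nitrate and product B:
K₂O: 0.44·a + 0.09·b = 1.94
N: 0.13·a + 0.17·b = 1.95
Eliminate b: (row1) − 0.09/0.17·(row2) → 0.371176·a = 0.907647, so a = 2.44532.
Then b = (1.95 − 0.13·2.44532) / 0.17 = 9.60063.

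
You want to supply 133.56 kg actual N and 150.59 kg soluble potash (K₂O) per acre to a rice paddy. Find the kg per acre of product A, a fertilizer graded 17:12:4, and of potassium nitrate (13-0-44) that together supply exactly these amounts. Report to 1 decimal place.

Let a = kg of product A, b = kg of potassium nitrate (per acre).
N: 0.17·a + 0.13·b = 133.56
K₂O: 0.04·a + 0.44·b = 150.59
Eliminate a: (row1) − 0.17/0.04·(row2) → -1.74·b = -506.448, so b = 291.062.
Back-substitute: a = (133.56 − 0.13·291.062) / 0.17 = 563.07.

563.1 kg product A, 291.1 kg potassium nitrate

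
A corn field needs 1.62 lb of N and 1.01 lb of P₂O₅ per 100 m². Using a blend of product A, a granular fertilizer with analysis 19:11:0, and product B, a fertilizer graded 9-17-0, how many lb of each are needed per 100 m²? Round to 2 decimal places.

Per-100 m² balance (a = product A, b = product B):
N: 0.19·a + 0.09·b = 1.62
P₂O₅: 0.11·a + 0.17·b = 1.01
Eliminate b: (row1) − 0.09/0.17·(row2) → 0.131765·a = 1.08529, so a = 8.23661.
Then b = (1.01 − 0.11·8.23661) / 0.17 = 0.611607.

8.24 lb product A, 0.61 lb product B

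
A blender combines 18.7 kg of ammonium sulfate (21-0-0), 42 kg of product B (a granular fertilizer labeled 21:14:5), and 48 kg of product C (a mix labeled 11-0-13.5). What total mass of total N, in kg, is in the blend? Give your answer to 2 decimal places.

N mass = 21%×18.7 + 21%×42 + 11%×48 = 18.027 kg.

18.03 kg N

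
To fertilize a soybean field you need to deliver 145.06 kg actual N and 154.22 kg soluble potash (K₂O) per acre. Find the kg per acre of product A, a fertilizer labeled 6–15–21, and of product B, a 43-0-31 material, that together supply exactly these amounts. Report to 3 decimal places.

297.713 kg product A, 295.808 kg product B

With a, b = kg per acre of product A and product B:
N: 0.06·a + 0.43·b = 145.06
K₂O: 0.21·a + 0.31·b = 154.22
Eliminate a: (row1) − 0.06/0.21·(row2) → 0.341429·b = 100.997, so b = 295.8075.
Back-substitute: a = (145.06 − 0.43·295.8075) / 0.06 = 297.7127.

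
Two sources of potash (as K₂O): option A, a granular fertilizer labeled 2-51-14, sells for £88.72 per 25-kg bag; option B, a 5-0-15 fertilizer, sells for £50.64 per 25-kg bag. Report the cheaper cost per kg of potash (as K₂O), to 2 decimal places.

£13.50 per kg K₂O (option B)

option A: K₂O per bag = 25 × 14% = 3.5 kg; cost = 88.72 / 3.5 = £25.3486/kg K₂O.
option B: K₂O per bag = 25 × 15% = 3.75 kg; cost = 50.64 / 3.75 = £13.5040/kg K₂O.
option B is cheaper.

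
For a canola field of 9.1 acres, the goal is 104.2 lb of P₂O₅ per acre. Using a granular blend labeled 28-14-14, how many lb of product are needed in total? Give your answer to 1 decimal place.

6773.0 lb

Product per acre = 104.2 / 14% = 744.286 lb.
Total product = 744.286 × 9.1 = 6773 lb.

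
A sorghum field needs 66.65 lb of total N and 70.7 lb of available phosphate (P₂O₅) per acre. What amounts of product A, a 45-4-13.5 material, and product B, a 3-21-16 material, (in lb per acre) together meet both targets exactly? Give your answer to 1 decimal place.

127.3 lb product A, 312.4 lb product B

Per-acre balance (a = product A, b = product B):
N: 0.45·a + 0.03·b = 66.65
P₂O₅: 0.04·a + 0.21·b = 70.7
Eliminate a: (row1) − 0.45/0.04·(row2) → -2.3325·b = -728.725, so b = 312.422.
Back-substitute: a = (66.65 − 0.03·312.422) / 0.45 = 127.283.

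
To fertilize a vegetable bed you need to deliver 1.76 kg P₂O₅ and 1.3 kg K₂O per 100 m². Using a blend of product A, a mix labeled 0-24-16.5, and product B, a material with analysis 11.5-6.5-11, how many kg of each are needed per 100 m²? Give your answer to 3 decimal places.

6.960 kg product A, 1.378 kg product B

Per-100 m² balance (a = product A, b = product B):
P₂O₅: 0.24·a + 0.065·b = 1.76
K₂O: 0.165·a + 0.11·b = 1.3
Eliminate a: (row1) − 0.24/0.165·(row2) → -0.095·b = -0.130909, so b = 1.37799.
Back-substitute: a = (1.76 − 0.065·1.37799) / 0.24 = 6.96013.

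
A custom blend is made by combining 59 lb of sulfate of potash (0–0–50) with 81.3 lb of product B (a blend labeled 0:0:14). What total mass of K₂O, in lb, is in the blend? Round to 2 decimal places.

40.88 lb K₂O

K₂O mass = 50%×59 + 14%×81.3 = 40.882 lb.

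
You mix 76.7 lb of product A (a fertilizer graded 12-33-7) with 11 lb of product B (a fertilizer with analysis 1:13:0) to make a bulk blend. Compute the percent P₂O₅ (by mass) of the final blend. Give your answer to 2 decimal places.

Total mass = 76.7 + 11 = 87.7 lb.
P₂O₅ mass = 33%×76.7 + 13%×11 = 26.741 lb.
% P₂O₅ = 26.741 / 87.7 = 30.4914%.

30.49% P₂O₅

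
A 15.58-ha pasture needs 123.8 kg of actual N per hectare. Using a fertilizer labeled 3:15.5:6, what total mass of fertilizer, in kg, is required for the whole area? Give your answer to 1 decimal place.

Product per hectare = 123.8 / 3% = 4126.67 kg.
Total product = 4126.67 × 15.58 = 64293.47 kg.

64293.5 kg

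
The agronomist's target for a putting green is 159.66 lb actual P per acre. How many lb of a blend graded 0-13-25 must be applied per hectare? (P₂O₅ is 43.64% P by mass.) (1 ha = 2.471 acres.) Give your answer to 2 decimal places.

6954.10 lb of product per hectare

As P₂O₅: 159.66 / 0.4364 = 365.857 lb per acre.
Product per acre = 365.857 / 13% = 2814.28 lb.
Convert to per hectare: 2814.28 × 2.471 = 6954.098 lb.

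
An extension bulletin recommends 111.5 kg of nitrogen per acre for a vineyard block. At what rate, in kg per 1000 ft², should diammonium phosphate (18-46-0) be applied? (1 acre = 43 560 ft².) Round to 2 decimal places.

14.22 kg of product per thousand sq ft

Product per acre = 111.5 / 18% = 619.444 kg.
Convert to per 1000 ft²: 619.444 × 0.0229568 = 14.2205 kg.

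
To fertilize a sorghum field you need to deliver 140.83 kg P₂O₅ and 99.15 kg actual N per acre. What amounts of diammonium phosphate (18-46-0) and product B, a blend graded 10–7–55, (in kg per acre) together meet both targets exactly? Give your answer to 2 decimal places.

Per-acre balance (a = diammonium phosphate, b = product B):
P₂O₅: 0.46·a + 0.07·b = 140.83
N: 0.18·a + 0.1·b = 99.15
Eliminate a: (row1) − 0.46/0.18·(row2) → -0.185556·b = -112.553, so b = 606.5749.
Back-substitute: a = (140.83 − 0.07·606.5749) / 0.46 = 213.847.

213.85 kg diammonium phosphate, 606.57 kg product B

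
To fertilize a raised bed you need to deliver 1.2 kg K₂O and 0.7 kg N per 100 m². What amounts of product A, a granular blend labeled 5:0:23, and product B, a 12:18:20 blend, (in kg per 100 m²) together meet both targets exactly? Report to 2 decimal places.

With a, b = kg per 100 m² of product A and product B:
K₂O: 0.23·a + 0.2·b = 1.2
N: 0.05·a + 0.12·b = 0.7
From row1: a = (1.2 − 0.2·b) / 0.23.
Into row2: 0.05·(1.2 − 0.2·b)/0.23 + 0.12·b = 0.7 → b = 5.73864, a = 0.227273.

0.23 kg product A, 5.74 kg product B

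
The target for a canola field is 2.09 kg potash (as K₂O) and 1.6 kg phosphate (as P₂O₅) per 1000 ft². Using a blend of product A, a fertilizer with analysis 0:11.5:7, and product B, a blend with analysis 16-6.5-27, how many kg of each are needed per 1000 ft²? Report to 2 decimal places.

With a, b = kg per 1000 ft² of product A and product B:
K₂O: 0.07·a + 0.27·b = 2.09
P₂O₅: 0.115·a + 0.065·b = 1.6
Solving simultaneously: a = 11.1755, b = 4.8434.

11.18 kg product A, 4.84 kg product B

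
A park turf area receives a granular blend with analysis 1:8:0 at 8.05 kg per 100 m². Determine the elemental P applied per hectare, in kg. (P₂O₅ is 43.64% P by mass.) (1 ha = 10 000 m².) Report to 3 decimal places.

P₂O₅ per 100 m² = 8.05 × 8% = 0.644 kg.
Elemental P = 0.644 × 0.4364 = 0.281042 kg per 100 m².
Convert to per hectare: 0.281042 × 100 = 28.1042 kg.

28.104 kg P per hectare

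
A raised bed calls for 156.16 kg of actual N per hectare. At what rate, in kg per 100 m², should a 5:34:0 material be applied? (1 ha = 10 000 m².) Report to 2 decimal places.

31.23 kg of product per hundred sq m

Product per hectare = 156.16 / 5% = 3123.2 kg.
Convert to per 100 m²: 3123.2 × 0.01 = 31.232 kg.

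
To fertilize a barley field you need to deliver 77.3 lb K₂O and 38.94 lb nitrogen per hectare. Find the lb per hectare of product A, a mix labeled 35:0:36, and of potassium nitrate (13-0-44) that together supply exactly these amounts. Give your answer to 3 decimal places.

With a, b = lb per hectare of product A and potassium nitrate:
K₂O: 0.36·a + 0.44·b = 77.3
N: 0.35·a + 0.13·b = 38.94
From row1: a = (77.3 − 0.44·b) / 0.36.
Into row2: 0.35·(77.3 − 0.44·b)/0.36 + 0.13·b = 38.94 → b = 121.6101, a = 66.0877.

66.088 lb product A, 121.610 lb potassium nitrate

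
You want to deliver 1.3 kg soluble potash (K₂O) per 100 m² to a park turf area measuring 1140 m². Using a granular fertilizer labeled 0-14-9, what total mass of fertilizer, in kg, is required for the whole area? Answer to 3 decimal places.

164.667 kg

Product per 100 m² = 1.3 / 9% = 14.4444 kg.
Total product = 14.4444 × 1140 / 100 = 164.6667 kg.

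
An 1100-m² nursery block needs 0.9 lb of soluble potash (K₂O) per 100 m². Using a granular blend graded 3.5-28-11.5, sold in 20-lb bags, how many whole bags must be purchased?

5 bags

Product per 100 m² = 0.9 / 11.5% = 7.82609 lb.
Total product = 7.82609 × 1100 / 100 = 86.087 lb.
Bags = ⌈86.087 / 20⌉ = 5.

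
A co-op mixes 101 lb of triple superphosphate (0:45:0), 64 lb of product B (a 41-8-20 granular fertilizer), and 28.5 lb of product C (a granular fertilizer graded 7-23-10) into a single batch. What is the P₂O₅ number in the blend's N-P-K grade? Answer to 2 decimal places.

29.52% P₂O₅

Total mass = 101 + 64 + 28.5 = 193.5 lb.
P₂O₅ mass = 45%×101 + 8%×64 + 23%×28.5 = 57.125 lb.
% P₂O₅ = 57.125 / 193.5 = 29.522%.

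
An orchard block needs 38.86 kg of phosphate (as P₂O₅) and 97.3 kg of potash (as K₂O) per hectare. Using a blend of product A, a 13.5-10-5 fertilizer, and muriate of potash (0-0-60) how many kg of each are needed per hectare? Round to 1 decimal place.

388.6 kg product A, 129.8 kg muriate of potash

Per-hectare balance (a = product A, b = muriate of potash):
P₂O₅: 0.1·a + 0·b = 38.86
K₂O: 0.05·a + 0.6·b = 97.3
Solving simultaneously: a = 388.6, b = 129.783.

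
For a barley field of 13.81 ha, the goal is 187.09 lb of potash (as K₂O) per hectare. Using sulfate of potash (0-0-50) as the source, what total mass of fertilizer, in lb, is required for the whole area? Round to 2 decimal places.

Product per hectare = 187.09 / 50% = 374.18 lb.
Total product = 374.18 × 13.81 = 5167.426 lb.

5167.43 lb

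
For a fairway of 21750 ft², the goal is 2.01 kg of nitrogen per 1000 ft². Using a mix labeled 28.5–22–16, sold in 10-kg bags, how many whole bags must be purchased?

Product per 1000 ft² = 2.01 / 28.5% = 7.05263 kg.
Total product = 7.05263 × 21750 / 1000 = 153.395 kg.
Bags = ⌈153.395 / 10⌉ = 16.

16 bags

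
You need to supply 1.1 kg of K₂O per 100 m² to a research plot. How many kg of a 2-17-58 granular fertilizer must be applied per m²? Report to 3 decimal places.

Product per 100 m² = 1.1 / 58% = 1.89655 kg.
Convert to per m²: 1.89655 × 0.01 = 0.0189655 kg.

0.019 kg of product per sq m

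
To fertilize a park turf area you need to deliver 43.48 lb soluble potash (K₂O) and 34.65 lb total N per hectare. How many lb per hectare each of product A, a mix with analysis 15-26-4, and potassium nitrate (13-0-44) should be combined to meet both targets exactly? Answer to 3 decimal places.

157.789 lb product A, 84.474 lb potassium nitrate

Per-hectare balance (a = product A, b = potassium nitrate):
K₂O: 0.04·a + 0.44·b = 43.48
N: 0.15·a + 0.13·b = 34.65
Eliminate a: (row1) − 0.04/0.15·(row2) → 0.405333·b = 34.24, so b = 84.4737.
Back-substitute: a = (43.48 − 0.44·84.4737) / 0.04 = 157.78947.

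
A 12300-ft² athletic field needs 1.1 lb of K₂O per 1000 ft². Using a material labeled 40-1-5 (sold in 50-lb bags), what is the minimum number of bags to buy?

6 bags

Product per 1000 ft² = 1.1 / 5% = 22 lb.
Total product = 22 × 12300 / 1000 = 270.6 lb.
Bags = ⌈270.6 / 50⌉ = 6.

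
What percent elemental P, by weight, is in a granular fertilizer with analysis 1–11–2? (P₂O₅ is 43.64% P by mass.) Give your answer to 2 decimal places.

4.80% P

%P = 11 × 0.4364 = 4.8004%.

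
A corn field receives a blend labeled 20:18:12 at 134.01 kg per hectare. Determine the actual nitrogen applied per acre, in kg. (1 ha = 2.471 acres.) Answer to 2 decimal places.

10.85 kg N per acre

nitrogen per hectare = 134.01 × 20% = 26.802 kg.
Convert to per acre: 26.802 × 0.404694 = 10.8466 kg.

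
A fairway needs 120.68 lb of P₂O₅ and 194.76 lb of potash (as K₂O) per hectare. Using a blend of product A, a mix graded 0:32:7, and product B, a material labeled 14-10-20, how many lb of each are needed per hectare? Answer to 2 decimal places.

With a, b = lb per hectare of product A and product B:
P₂O₅: 0.32·a + 0.1·b = 120.68
K₂O: 0.07·a + 0.2·b = 194.76
Eliminate b: (row1) − 0.1/0.2·(row2) → 0.285·a = 23.3, so a = 81.7544.
Then b = (194.76 − 0.07·81.7544) / 0.2 = 945.186.

81.75 lb product A, 945.19 lb product B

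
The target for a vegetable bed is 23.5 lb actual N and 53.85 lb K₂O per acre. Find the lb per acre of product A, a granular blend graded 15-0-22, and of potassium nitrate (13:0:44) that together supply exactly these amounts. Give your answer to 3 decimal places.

With a, b = lb per acre of product A and potassium nitrate:
N: 0.15·a + 0.13·b = 23.5
K₂O: 0.22·a + 0.44·b = 53.85
Solving simultaneously: a = 89.2914, b = 77.7406.

89.291 lb product A, 77.741 lb potassium nitrate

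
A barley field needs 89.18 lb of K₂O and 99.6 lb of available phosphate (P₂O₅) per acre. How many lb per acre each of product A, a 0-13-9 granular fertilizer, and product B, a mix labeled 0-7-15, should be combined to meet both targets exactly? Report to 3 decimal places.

658.894 lb product A, 199.197 lb product B

With a, b = lb per acre of product A and product B:
K₂O: 0.09·a + 0.15·b = 89.18
P₂O₅: 0.13·a + 0.07·b = 99.6
From row1: a = (89.18 − 0.15·b) / 0.09.
Into row2: 0.13·(89.18 − 0.15·b)/0.09 + 0.07·b = 99.6 → b = 199.19697, a = 658.8939.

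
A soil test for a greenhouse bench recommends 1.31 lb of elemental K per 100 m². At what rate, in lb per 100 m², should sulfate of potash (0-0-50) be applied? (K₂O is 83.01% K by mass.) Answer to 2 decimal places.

As K₂O: 1.31 / 0.8301 = 1.57812 lb per 100 m².
Product per 100 m² = 1.57812 / 50% = 3.15625 lb.

3.16 lb of product per hundred sq m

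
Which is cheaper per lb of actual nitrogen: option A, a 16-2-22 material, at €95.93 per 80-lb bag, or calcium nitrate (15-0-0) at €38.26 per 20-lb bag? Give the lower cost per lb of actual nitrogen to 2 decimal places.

option A: N per bag = 80 × 16% = 12.8 lb; cost = 95.93 / 12.8 = €7.4945/lb N.
calcium nitrate: N per bag = 20 × 15% = 3 lb; cost = 38.26 / 3 = €12.7533/lb N.
option A is cheaper.

€7.49 per lb N (option A)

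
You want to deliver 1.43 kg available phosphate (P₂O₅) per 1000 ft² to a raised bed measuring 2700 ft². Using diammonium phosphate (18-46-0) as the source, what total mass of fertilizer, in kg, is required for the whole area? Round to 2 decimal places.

8.39 kg

Product per 1000 ft² = 1.43 / 46% = 3.1087 kg.
Total product = 3.1087 × 2700 / 1000 = 8.39348 kg.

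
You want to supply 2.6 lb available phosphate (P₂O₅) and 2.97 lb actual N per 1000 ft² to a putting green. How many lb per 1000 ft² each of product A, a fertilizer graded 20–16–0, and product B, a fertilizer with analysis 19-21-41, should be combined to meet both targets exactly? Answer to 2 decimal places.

11.18 lb product A, 3.86 lb product B

Per-1000 ft² balance (a = product A, b = product B):
P₂O₅: 0.16·a + 0.21·b = 2.6
N: 0.2·a + 0.19·b = 2.97
Eliminate b: (row1) − 0.21/0.19·(row2) → -0.0610526·a = -0.682632, so a = 11.181.
Then b = (2.97 − 0.2·11.181) / 0.19 = 3.86207.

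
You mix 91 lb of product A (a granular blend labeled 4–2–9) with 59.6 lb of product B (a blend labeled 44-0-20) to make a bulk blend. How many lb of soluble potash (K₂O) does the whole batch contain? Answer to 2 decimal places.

K₂O mass = 9%×91 + 20%×59.6 = 20.11 lb.

20.11 lb K₂O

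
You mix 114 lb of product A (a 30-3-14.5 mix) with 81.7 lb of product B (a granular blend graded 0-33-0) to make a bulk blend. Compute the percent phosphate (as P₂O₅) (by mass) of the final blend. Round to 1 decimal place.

15.5% P₂O₅

Total mass = 114 + 81.7 = 195.7 lb.
P₂O₅ mass = 3%×114 + 33%×81.7 = 30.381 lb.
% P₂O₅ = 30.381 / 195.7 = 15.5243%.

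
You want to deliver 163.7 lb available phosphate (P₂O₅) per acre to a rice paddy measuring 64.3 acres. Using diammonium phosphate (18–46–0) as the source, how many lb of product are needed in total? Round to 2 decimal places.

Product per acre = 163.7 / 46% = 355.87 lb.
Total product = 355.87 × 64.3 = 22882.413 lb.

22882.41 lb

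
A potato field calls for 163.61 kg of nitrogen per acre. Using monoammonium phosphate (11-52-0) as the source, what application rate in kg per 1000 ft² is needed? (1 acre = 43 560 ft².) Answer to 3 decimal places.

34.145 kg of product per thousand sq ft

Product per acre = 163.61 / 11% = 1487.36 kg.
Convert to per 1000 ft²: 1487.36 × 0.0229568 = 34.1452 kg.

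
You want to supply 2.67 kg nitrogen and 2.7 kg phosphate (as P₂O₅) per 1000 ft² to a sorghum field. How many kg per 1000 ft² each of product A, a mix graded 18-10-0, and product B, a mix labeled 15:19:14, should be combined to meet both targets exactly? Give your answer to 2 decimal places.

5.33 kg product A, 11.41 kg product B

Let a = kg of product A, b = kg of product B (per 1000 ft²).
N: 0.18·a + 0.15·b = 2.67
P₂O₅: 0.1·a + 0.19·b = 2.7
Solving simultaneously: a = 5.32812, b = 11.4062.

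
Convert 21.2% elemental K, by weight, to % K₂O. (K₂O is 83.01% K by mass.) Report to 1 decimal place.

%K₂O = 21.2 / 0.8301 = 25.5391%.

25.5% K₂O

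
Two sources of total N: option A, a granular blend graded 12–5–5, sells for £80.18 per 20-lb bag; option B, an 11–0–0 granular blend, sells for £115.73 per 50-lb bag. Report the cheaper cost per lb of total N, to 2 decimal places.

option A: N per bag = 20 × 12% = 2.4 lb; cost = 80.18 / 2.4 = £33.4083/lb N.
option B: N per bag = 50 × 11% = 5.5 lb; cost = 115.73 / 5.5 = £21.0418/lb N.
option B is cheaper.

£21.04 per lb N (option B)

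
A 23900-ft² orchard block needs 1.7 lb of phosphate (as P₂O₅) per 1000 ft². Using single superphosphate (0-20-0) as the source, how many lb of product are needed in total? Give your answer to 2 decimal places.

203.15 lb

Product per 1000 ft² = 1.7 / 20% = 8.5 lb.
Total product = 8.5 × 23900 / 1000 = 203.15 lb.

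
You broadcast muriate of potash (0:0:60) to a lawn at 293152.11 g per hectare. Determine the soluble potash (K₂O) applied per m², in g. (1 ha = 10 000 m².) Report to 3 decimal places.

K₂O per hectare = 293152.11 × 60% = 175891 g.
Convert to per m²: 175891 × 0.0001 = 17.5891 g.

17.589 g K₂O per sq m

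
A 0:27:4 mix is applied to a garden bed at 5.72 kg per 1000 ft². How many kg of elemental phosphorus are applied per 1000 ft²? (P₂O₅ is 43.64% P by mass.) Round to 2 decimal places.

0.67 kg P per thousand sq ft

P₂O₅ per 1000 ft² = 5.72 × 27% = 1.5444 kg.
Elemental P = 1.5444 × 0.4364 = 0.673976 kg per 1000 ft².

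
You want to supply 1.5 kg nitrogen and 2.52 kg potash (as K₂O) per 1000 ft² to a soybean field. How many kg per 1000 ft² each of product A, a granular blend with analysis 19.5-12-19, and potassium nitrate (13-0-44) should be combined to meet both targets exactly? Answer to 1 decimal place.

5.4 kg product A, 3.4 kg potassium nitrate

Let a = kg of product A, b = kg of potassium nitrate (per 1000 ft²).
N: 0.195·a + 0.13·b = 1.5
K₂O: 0.19·a + 0.44·b = 2.52
Eliminate b: (row1) − 0.13/0.44·(row2) → 0.138864·a = 0.755455, so a = 5.44026.
Then b = (2.52 − 0.19·5.44026) / 0.44 = 3.37807.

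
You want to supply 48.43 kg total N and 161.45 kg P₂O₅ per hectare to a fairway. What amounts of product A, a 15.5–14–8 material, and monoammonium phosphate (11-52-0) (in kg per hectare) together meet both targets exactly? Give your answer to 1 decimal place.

113.9 kg product A, 279.8 kg monoammonium phosphate

Let a = kg of product A, b = kg of monoammonium phosphate (per hectare).
N: 0.155·a + 0.11·b = 48.43
P₂O₅: 0.14·a + 0.52·b = 161.45
Eliminate a: (row1) − 0.155/0.14·(row2) → -0.465714·b = -130.318, so b = 279.824.
Back-substitute: a = (48.43 − 0.11·279.824) / 0.155 = 113.867.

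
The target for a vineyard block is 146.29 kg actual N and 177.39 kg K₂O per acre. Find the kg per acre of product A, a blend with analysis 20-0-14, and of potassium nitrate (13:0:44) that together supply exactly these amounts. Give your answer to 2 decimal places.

Per-acre balance (a = product A, b = potassium nitrate):
N: 0.2·a + 0.13·b = 146.29
K₂O: 0.14·a + 0.44·b = 177.39
Solving simultaneously: a = 591.789, b = 214.862.

591.79 kg product A, 214.86 kg potassium nitrate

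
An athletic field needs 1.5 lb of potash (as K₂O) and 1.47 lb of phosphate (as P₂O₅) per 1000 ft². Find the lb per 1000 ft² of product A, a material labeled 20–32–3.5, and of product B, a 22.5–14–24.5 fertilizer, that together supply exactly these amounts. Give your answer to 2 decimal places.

2.04 lb product A, 5.83 lb product B

With a, b = lb per 1000 ft² of product A and product B:
K₂O: 0.035·a + 0.245·b = 1.5
P₂O₅: 0.32·a + 0.14·b = 1.47
Eliminate a: (row1) − 0.035/0.32·(row2) → 0.229687·b = 1.33922, so b = 5.83061.
Back-substitute: a = (1.5 − 0.245·5.83061) / 0.035 = 2.04286.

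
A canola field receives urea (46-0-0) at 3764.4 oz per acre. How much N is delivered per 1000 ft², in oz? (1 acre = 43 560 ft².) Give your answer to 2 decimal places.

39.75 oz N per thousand sq ft

nitrogen per acre = 3764.4 × 46% = 1731.62 oz.
Convert to per 1000 ft²: 1731.62 × 0.0229568 = 39.7526 oz.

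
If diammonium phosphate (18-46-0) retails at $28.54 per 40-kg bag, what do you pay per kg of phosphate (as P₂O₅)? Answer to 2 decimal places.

P₂O₅ in bag = 40 × 46% = 18.4 kg.
Cost per kg P₂O₅ = $28.54 / 18.4 = $1.5511.

$1.55 per kg P₂O₅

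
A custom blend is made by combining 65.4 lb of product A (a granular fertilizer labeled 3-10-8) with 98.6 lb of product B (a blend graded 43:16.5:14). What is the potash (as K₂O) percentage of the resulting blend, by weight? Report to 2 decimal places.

11.61% K₂O

Total mass = 65.4 + 98.6 = 164 lb.
K₂O mass = 8%×65.4 + 14%×98.6 = 19.036 lb.
% K₂O = 19.036 / 164 = 11.6073%.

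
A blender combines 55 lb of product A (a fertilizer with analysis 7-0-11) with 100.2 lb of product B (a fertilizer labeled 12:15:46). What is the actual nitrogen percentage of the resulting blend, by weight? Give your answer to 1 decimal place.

10.2% N

Total mass = 55 + 100.2 = 155.2 lb.
N mass = 7%×55 + 12%×100.2 = 15.874 lb.
% N = 15.874 / 155.2 = 10.2281%.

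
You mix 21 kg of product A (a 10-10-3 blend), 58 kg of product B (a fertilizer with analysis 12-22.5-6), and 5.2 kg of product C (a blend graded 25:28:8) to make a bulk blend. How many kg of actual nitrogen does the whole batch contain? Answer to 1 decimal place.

10.4 kg N

N mass = 10%×21 + 12%×58 + 25%×5.2 = 10.36 kg.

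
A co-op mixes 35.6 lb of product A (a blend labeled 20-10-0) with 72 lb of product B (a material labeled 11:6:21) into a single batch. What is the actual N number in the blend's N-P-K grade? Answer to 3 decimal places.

13.978% N

Total mass = 35.6 + 72 = 107.6 lb.
N mass = 20%×35.6 + 11%×72 = 15.04 lb.
% N = 15.04 / 107.6 = 13.9777%.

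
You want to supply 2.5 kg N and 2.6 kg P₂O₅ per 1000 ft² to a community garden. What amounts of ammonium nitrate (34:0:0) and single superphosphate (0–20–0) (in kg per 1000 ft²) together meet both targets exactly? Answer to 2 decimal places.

7.35 kg ammonium nitrate, 13.00 kg single superphosphate

Per-1000 ft² balance (a = ammonium nitrate, b = single superphosphate):
N: 0.34·a + 0·b = 2.5
P₂O₅: 0·a + 0.2·b = 2.6
Solving simultaneously: a = 7.35294, b = 13.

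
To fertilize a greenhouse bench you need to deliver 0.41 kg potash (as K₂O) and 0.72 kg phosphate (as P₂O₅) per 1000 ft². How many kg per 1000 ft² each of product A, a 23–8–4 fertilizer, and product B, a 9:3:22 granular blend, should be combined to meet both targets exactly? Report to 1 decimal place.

8.9 kg product A, 0.2 kg product B

Per-1000 ft² balance (a = product A, b = product B):
K₂O: 0.04·a + 0.22·b = 0.41
P₂O₅: 0.08·a + 0.03·b = 0.72
Solving simultaneously: a = 8.90854, b = 0.243902.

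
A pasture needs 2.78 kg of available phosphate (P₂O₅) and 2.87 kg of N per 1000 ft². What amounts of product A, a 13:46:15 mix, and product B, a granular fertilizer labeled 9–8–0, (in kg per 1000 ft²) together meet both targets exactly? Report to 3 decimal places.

0.665 kg product A, 30.929 kg product B

Let a = kg of product A, b = kg of product B (per 1000 ft²).
P₂O₅: 0.46·a + 0.08·b = 2.78
N: 0.13·a + 0.09·b = 2.87
Eliminate b: (row1) − 0.08/0.09·(row2) → 0.344444·a = 0.228889, so a = 0.664516.
Then b = (2.87 − 0.13·0.664516) / 0.09 = 30.92903.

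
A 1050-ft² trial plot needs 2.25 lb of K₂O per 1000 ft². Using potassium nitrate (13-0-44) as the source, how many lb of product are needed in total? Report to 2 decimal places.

Product per 1000 ft² = 2.25 / 44% = 5.11364 lb.
Total product = 5.11364 × 1050 / 1000 = 5.36932 lb.

5.37 lb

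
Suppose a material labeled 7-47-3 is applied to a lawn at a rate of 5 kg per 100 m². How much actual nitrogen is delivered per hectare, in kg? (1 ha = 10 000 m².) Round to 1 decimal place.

35.0 kg N per hectare

nitrogen per 100 m² = 5 × 7% = 0.35 kg.
Convert to per hectare: 0.35 × 100 = 35 kg.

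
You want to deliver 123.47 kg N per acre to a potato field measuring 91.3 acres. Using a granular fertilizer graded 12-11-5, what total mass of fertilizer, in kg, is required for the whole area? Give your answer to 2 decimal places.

Product per acre = 123.47 / 12% = 1028.92 kg.
Total product = 1028.92 × 91.3 = 93940.092 kg.

93940.09 kg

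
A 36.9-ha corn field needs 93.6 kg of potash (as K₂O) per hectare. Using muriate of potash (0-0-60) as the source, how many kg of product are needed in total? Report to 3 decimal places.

5756.400 kg

Product per hectare = 93.6 / 60% = 156 kg.
Total product = 156 × 36.9 = 5756.4 kg.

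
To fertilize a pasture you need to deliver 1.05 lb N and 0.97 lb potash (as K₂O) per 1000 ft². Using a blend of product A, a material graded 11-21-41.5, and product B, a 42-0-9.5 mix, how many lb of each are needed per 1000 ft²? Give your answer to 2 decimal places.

1.88 lb product A, 2.01 lb product B

Per-1000 ft² balance (a = product A, b = product B):
N: 0.11·a + 0.42·b = 1.05
K₂O: 0.415·a + 0.095·b = 0.97
From row1: a = (1.05 − 0.42·b) / 0.11.
Into row2: 0.415·(1.05 − 0.42·b)/0.11 + 0.095·b = 0.97 → b = 2.00824, a = 1.87763.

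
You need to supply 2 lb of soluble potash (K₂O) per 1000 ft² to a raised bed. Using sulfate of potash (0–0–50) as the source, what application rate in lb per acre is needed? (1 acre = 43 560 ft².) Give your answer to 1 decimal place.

Product per 1000 ft² = 2 / 50% = 4 lb.
Convert to per acre: 4 × 43.56 = 174.24 lb.

174.2 lb of product per acre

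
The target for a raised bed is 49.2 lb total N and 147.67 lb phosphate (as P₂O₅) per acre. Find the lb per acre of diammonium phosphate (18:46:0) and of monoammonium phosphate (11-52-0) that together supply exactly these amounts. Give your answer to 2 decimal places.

With a, b = lb per acre of diammonium phosphate and monoammonium phosphate:
N: 0.18·a + 0.11·b = 49.2
P₂O₅: 0.46·a + 0.52·b = 147.67
From row1: a = (49.2 − 0.11·b) / 0.18.
Into row2: 0.46·(49.2 − 0.11·b)/0.18 + 0.52·b = 147.67 → b = 91.8279, a = 217.216.

217.22 lb diammonium phosphate, 91.83 lb monoammonium phosphate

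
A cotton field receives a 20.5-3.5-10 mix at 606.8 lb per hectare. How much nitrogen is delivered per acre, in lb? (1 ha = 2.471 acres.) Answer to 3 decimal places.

50.342 lb N per acre

nitrogen per hectare = 606.8 × 20.5% = 124.394 lb.
Convert to per acre: 124.394 × 0.404694 = 50.3416 lb.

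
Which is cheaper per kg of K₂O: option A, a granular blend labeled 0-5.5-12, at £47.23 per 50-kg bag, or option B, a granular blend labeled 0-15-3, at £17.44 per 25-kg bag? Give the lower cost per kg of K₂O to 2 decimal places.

option A: K₂O per bag = 50 × 12% = 6 kg; cost = 47.23 / 6 = £7.8717/kg K₂O.
option B: K₂O per bag = 25 × 3% = 0.75 kg; cost = 17.44 / 0.75 = £23.2533/kg K₂O.
option A is cheaper.

£7.87 per kg K₂O (option A)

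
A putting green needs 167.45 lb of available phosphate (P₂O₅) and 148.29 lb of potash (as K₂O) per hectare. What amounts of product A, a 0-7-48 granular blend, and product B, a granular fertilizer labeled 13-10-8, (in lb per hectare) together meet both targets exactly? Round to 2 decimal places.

With a, b = lb per hectare of product A and product B:
P₂O₅: 0.07·a + 0.1·b = 167.45
K₂O: 0.48·a + 0.08·b = 148.29
Eliminate a: (row1) − 0.07/0.48·(row2) → 0.0883333·b = 145.824, so b = 1650.842.
Back-substitute: a = (167.45 − 0.1·1650.842) / 0.07 = 33.7972.

33.80 lb product A, 1650.84 lb product B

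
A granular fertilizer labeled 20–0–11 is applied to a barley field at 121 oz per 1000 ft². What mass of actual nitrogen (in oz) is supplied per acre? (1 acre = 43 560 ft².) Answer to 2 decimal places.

nitrogen per 1000 ft² = 121 × 20% = 24.2 oz.
Convert to per acre: 24.2 × 43.56 = 1054.152 oz.

1054.15 oz N per acre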